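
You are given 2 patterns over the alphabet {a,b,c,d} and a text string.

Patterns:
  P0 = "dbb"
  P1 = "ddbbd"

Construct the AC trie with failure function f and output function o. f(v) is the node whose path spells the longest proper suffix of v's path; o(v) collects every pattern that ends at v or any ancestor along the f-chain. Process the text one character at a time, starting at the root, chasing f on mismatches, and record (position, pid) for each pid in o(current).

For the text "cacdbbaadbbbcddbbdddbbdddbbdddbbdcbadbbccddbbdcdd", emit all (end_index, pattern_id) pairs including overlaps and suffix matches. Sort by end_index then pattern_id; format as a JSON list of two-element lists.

Construct AC machine:
Trie nodes:
  0='ε' goto d→1
  1='d' goto b→2 d→4
  2='db' goto b→3
  3='dbb' goto ·  [P0 ends]
  4='dd' goto b→5
  5='ddb' goto b→6
  6='ddbb' goto d→7
  7='ddbbd' goto ·  [P1 ends]

BFS fail/out derivation:
  fail(1) 'd': from fail(0)=0 chase 'd': 0 ⇒ 0;  out=∅∪out(0)=∅
  fail(2) 'db': from fail(1)=0 chase 'b': 0 ⇒ 0;  out=∅∪out(0)=∅
  fail(4) 'dd': from fail(1)=0 chase 'd': 0 ⇒ 1;  out=∅∪out(1)=∅
  fail(3) 'dbb': from fail(2)=0 chase 'b': 0 ⇒ 0;  out={0}∪out(0)={0}
  fail(5) 'ddb': from fail(4)=1 chase 'b': 1 ⇒ 2;  out=∅∪out(2)=∅
  fail(6) 'ddbb': from fail(5)=2 chase 'b': 2 ⇒ 3;  out=∅∪out(3)={0}
  fail(7) 'ddbbd': from fail(6)=3 chase 'd': 3→0 ⇒ 1;  out={1}∪out(1)={1}

Scan:
pos 0 'c': at 0
pos 1 'a': at 0
pos 2 'c': at 0
pos 3 'd': at 1
pos 4 'b': at 2
pos 5 'b': at 3  emit P0@[3:5]
pos 6 'a': at 0 (fail-walked)
pos 7 'a': at 0
pos 8 'd': at 1
pos 9 'b': at 2
pos 10 'b': at 3  emit P0@[8:10]
pos 11 'b': at 0 (fail-walked)
pos 12 'c': at 0
pos 13 'd': at 1
pos 14 'd': at 4
pos 15 'b': at 5
pos 16 'b': at 6  emit P0@[14:16]
pos 17 'd': at 7  emit P1@[13:17]
pos 18 'd': at 4 (fail-walked)
pos 19 'd': at 4 (fail-walked)
pos 20 'b': at 5
pos 21 'b': at 6  emit P0@[19:21]
pos 22 'd': at 7  emit P1@[18:22]
pos 23 'd': at 4 (fail-walked)
pos 24 'd': at 4 (fail-walked)
pos 25 'b': at 5
pos 26 'b': at 6  emit P0@[24:26]
pos 27 'd': at 7  emit P1@[23:27]
pos 28 'd': at 4 (fail-walked)
pos 29 'd': at 4 (fail-walked)
pos 30 'b': at 5
pos 31 'b': at 6  emit P0@[29:31]
pos 32 'd': at 7  emit P1@[28:32]
pos 33 'c': at 0 (fail-walked)
pos 34 'b': at 0
pos 35 'a': at 0
pos 36 'd': at 1
pos 37 'b': at 2
pos 38 'b': at 3  emit P0@[36:38]
pos 39 'c': at 0 (fail-walked)
pos 40 'c': at 0
pos 41 'd': at 1
pos 42 'd': at 4
pos 43 'b': at 5
pos 44 'b': at 6  emit P0@[42:44]
pos 45 'd': at 7  emit P1@[41:45]
pos 46 'c': at 0 (fail-walked)
pos 47 'd': at 1
pos 48 'd': at 4

Matches: [[5,0],[10,0],[16,0],[17,1],[21,0],[22,1],[26,0],[27,1],[31,0],[32,1],[38,0],[44,0],[45,1]]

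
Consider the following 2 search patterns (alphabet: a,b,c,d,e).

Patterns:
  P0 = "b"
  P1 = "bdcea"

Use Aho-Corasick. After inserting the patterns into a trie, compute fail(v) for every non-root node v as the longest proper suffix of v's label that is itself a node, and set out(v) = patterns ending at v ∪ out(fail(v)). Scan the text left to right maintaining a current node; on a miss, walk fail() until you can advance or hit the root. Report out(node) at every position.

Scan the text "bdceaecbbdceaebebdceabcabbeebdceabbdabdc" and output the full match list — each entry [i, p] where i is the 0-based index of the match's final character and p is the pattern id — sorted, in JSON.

Build automaton:
Trie nodes:
  n0 'ε': b→1
  n1 'b': d→2  [P0 ends]
  n2 'bd': c→3
  n3 'bdc': e→4
  n4 'bdce': a→5
  n5 'bdcea': ·  [P1 ends]

BFS fail/out derivation:
  n1('b'): parent n0 fail=0; on 'b' 0 → fail=0;  out {0}∪∅={0}
  n2('bd'): parent n1 fail=0; on 'd' 0 → fail=0;  out ∅∪∅=∅
  n3('bdc'): parent n2 fail=0; on 'c' 0 → fail=0;  out ∅∪∅=∅
  n4('bdce'): parent n3 fail=0; on 'e' 0 → fail=0;  out ∅∪∅=∅
  n5('bdcea'): parent n4 fail=0; on 'a' 0 → fail=0;  out {1}∪∅={1}

Scan:
i=0 'b': node 0→1  → match P0@[0:0]
i=1 'd': node 1→2
i=2 'c': node 2→3
i=3 'e': node 3→4
i=4 'a': node 4→5  → match P1@[0:4]
i=5 'e': node 5→0 (fail-walked)
i=6 'c': node 0→0
i=7 'b': node 0→1  → match P0@[7:7]
i=8 'b': node 1→1 (fail-walked)  → match P0@[8:8]
i=9 'd': node 1→2
i=10 'c': node 2→3
i=11 'e': node 3→4
i=12 'a': node 4→5  → match P1@[8:12]
i=13 'e': node 5→0 (fail-walked)
i=14 'b': node 0→1  → match P0@[14:14]
i=15 'e': node 1→0 (fail-walked)
i=16 'b': node 0→1  → match P0@[16:16]
i=17 'd': node 1→2
i=18 'c': node 2→3
i=19 'e': node 3→4
i=20 'a': node 4→5  → match P1@[16:20]
i=21 'b': node 5→1 (fail-walked)  → match P0@[21:21]
i=22 'c': node 1→0 (fail-walked)
i=23 'a': node 0→0
i=24 'b': node 0→1  → match P0@[24:24]
i=25 'b': node 1→1 (fail-walked)  → match P0@[25:25]
i=26 'e': node 1→0 (fail-walked)
i=27 'e': node 0→0
i=28 'b': node 0→1  → match P0@[28:28]
i=29 'd': node 1→2
i=30 'c': node 2→3
i=31 'e': node 3→4
i=32 'a': node 4→5  → match P1@[28:32]
i=33 'b': node 5→1 (fail-walked)  → match P0@[33:33]
i=34 'b': node 1→1 (fail-walked)  → match P0@[34:34]
i=35 'd': node 1→2
i=36 'a': node 2→0 (fail-walked)
i=37 'b': node 0→1  → match P0@[37:37]
i=38 'd': node 1→2
i=39 'c': node 2→3

Result: [[0,0],[4,1],[7,0],[8,0],[12,1],[14,0],[16,0],[20,1],[21,0],[24,0],[25,0],[28,0],[32,1],[33,0],[34,0],[37,0]]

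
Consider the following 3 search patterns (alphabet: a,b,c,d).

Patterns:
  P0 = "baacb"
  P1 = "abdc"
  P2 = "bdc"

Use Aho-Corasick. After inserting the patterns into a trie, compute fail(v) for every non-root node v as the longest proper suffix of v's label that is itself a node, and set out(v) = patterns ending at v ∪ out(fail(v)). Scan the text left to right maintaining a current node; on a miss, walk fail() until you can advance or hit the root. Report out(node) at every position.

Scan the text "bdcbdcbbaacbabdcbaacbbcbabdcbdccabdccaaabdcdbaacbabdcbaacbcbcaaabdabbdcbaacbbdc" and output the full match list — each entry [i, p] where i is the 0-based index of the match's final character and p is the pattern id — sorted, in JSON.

Build:
Trie (insert patterns):
  n0 'ε': a→6 b→1
  n1 'b': a→2 d→10
  n2 'ba': a→3
  n3 'baa': c→4
  n4 'baac': b→5
  n5 'baacb': ·  ←P0
  n6 'a': b→7
  n7 'ab': d→8
  n8 'abd': c→9
  n9 'abdc': ·  ←P1
  n10 'bd': c→11
  n11 'bdc': ·  ←P2

BFS fail/out derivation:
  n1('b'): parent n0 fail=0; on 'b' 0 → fail=0;  out ∅∪∅=∅
  n6('a'): parent n0 fail=0; on 'a' 0 → fail=0;  out ∅∪∅=∅
  n2('ba'): parent n1 fail=0; on 'a' 0 → fail=6;  out ∅∪∅=∅
  n7('ab'): parent n6 fail=0; on 'b' 0 → fail=1;  out ∅∪∅=∅
  n10('bd'): parent n1 fail=0; on 'd' 0 → fail=0;  out ∅∪∅=∅
  n3('baa'): parent n2 fail=6; on 'a' 6→0 → fail=6;  out ∅∪∅=∅
  n8('abd'): parent n7 fail=1; on 'd' 1 → fail=10;  out ∅∪∅=∅
  n11('bdc'): parent n10 fail=0; on 'c' 0 → fail=0;  out {2}∪∅={2}
  n4('baac'): parent n3 fail=6; on 'c' 6→0 → fail=0;  out ∅∪∅=∅
  n9('abdc'): parent n8 fail=10; on 'c' 10 → fail=11;  out {1}∪{2}={1,2}
  n5('baacb'): parent n4 fail=0; on 'b' 0 → fail=1;  out {0}∪∅={0}

Text stream:
[0] read 'b'  n0⇒n1
[1] read 'd'  n1⇒n10
[2] read 'c'  n10⇒n11  emit P2@[0:2]
[3] read 'b'  n11⇒n1 (via fail)
[4] read 'd'  n1⇒n10
[5] read 'c'  n10⇒n11  emit P2@[3:5]
[6] read 'b'  n11⇒n1 (via fail)
[7] read 'b'  n1⇒n1 (via fail)
[8] read 'a'  n1⇒n2
[9] read 'a'  n2⇒n3
[10] read 'c'  n3⇒n4
[11] read 'b'  n4⇒n5  emit P0@[7:11]
[12] read 'a'  n5⇒n2 (via fail)
[13] read 'b'  n2⇒n7 (via fail)
[14] read 'd'  n7⇒n8
[15] read 'c'  n8⇒n9  emit P1@[12:15],P2@[13:15]
[16] read 'b'  n9⇒n1 (via fail)
[17] read 'a'  n1⇒n2
[18] read 'a'  n2⇒n3
[19] read 'c'  n3⇒n4
[20] read 'b'  n4⇒n5  emit P0@[16:20]
[21] read 'b'  n5⇒n1 (via fail)
[22] read 'c'  n1⇒n0 (via fail)
[23] read 'b'  n0⇒n1
[24] read 'a'  n1⇒n2
[25] read 'b'  n2⇒n7 (via fail)
[26] read 'd'  n7⇒n8
[27] read 'c'  n8⇒n9  emit P1@[24:27],P2@[25:27]
[28] read 'b'  n9⇒n1 (via fail)
[29] read 'd'  n1⇒n10
[30] read 'c'  n10⇒n11  emit P2@[28:30]
[31] read 'c'  n11⇒n0 (via fail)
[32] read 'a'  n0⇒n6
[33] read 'b'  n6⇒n7
[34] read 'd'  n7⇒n8
[35] read 'c'  n8⇒n9  emit P1@[32:35],P2@[33:35]
[36] read 'c'  n9⇒n0 (via fail)
[37] read 'a'  n0⇒n6
[38] read 'a'  n6⇒n6 (via fail)
[39] read 'a'  n6⇒n6 (via fail)
[40] read 'b'  n6⇒n7
[41] read 'd'  n7⇒n8
[42] read 'c'  n8⇒n9  emit P1@[39:42],P2@[40:42]
[43] read 'd'  n9⇒n0 (via fail)
[44] read 'b'  n0⇒n1
[45] read 'a'  n1⇒n2
[46] read 'a'  n2⇒n3
[47] read 'c'  n3⇒n4
[48] read 'b'  n4⇒n5  emit P0@[44:48]
[49] read 'a'  n5⇒n2 (via fail)
[50] read 'b'  n2⇒n7 (via fail)
[51] read 'd'  n7⇒n8
[52] read 'c'  n8⇒n9  emit P1@[49:52],P2@[50:52]
[53] read 'b'  n9⇒n1 (via fail)
[54] read 'a'  n1⇒n2
[55] read 'a'  n2⇒n3
[56] read 'c'  n3⇒n4
[57] read 'b'  n4⇒n5  emit P0@[53:57]
[58] read 'c'  n5⇒n0 (via fail)
[59] read 'b'  n0⇒n1
[60] read 'c'  n1⇒n0 (via fail)
[61] read 'a'  n0⇒n6
[62] read 'a'  n6⇒n6 (via fail)
[63] read 'a'  n6⇒n6 (via fail)
[64] read 'b'  n6⇒n7
[65] read 'd'  n7⇒n8
[66] read 'a'  n8⇒n6 (via fail)
[67] read 'b'  n6⇒n7
[68] read 'b'  n7⇒n1 (via fail)
[69] read 'd'  n1⇒n10
[70] read 'c'  n10⇒n11  emit P2@[68:70]
[71] read 'b'  n11⇒n1 (via fail)
[72] read 'a'  n1⇒n2
[73] read 'a'  n2⇒n3
[74] read 'c'  n3⇒n4
[75] read 'b'  n4⇒n5  emit P0@[71:75]
[76] read 'b'  n5⇒n1 (via fail)
[77] read 'd'  n1⇒n10
[78] read 'c'  n10⇒n11  emit P2@[76:78]

All matches (sorted): [[2,2],[5,2],[11,0],[15,1],[15,2],[20,0],[27,1],[27,2],[30,2],[35,1],[35,2],[42,1],[42,2],[48,0],[52,1],[52,2],[57,0],[70,2],[75,0],[78,2]]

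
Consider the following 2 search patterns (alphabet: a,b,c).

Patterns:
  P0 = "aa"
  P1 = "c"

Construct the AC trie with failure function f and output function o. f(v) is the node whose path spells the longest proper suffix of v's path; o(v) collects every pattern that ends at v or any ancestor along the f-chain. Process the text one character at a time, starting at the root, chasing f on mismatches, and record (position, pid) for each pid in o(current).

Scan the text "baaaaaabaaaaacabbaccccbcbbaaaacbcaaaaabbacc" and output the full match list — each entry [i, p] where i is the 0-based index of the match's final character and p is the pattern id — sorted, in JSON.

Build automaton:
Trie (insert patterns):
  n0 'ε': a→1 c→3
  n1 'a': a→2
  n2 'aa': ·  ←P0
  n3 'c': ·  ←P1

BFS fail/out derivation:
  n1('a'): parent n0 fail=0; on 'a' 0 → fail=0;  out ∅∪∅=∅
  n3('c'): parent n0 fail=0; on 'c' 0 → fail=0;  out {1}∪∅={1}
  n2('aa'): parent n1 fail=0; on 'a' 0 → fail=1;  out {0}∪∅={0}

Text stream:
i=0 'b': node 0→0
i=1 'a': node 0→1
i=2 'a': node 1→2  emit P0@[1:2]
i=3 'a': node 2→2 (via fail)  emit P0@[2:3]
i=4 'a': node 2→2 (via fail)  emit P0@[3:4]
i=5 'a': node 2→2 (via fail)  emit P0@[4:5]
i=6 'a': node 2→2 (via fail)  emit P0@[5:6]
i=7 'b': node 2→0 (via fail)
i=8 'a': node 0→1
i=9 'a': node 1→2  emit P0@[8:9]
i=10 'a': node 2→2 (via fail)  emit P0@[9:10]
i=11 'a': node 2→2 (via fail)  emit P0@[10:11]
i=12 'a': node 2→2 (via fail)  emit P0@[11:12]
i=13 'c': node 2→3 (via fail)  emit P1@[13:13]
i=14 'a': node 3→1 (via fail)
i=15 'b': node 1→0 (via fail)
i=16 'b': node 0→0
i=17 'a': node 0→1
i=18 'c': node 1→3 (via fail)  emit P1@[18:18]
i=19 'c': node 3→3 (via fail)  emit P1@[19:19]
i=20 'c': node 3→3 (via fail)  emit P1@[20:20]
i=21 'c': node 3→3 (via fail)  emit P1@[21:21]
i=22 'b': node 3→0 (via fail)
i=23 'c': node 0→3  emit P1@[23:23]
i=24 'b': node 3→0 (via fail)
i=25 'b': node 0→0
i=26 'a': node 0→1
i=27 'a': node 1→2  emit P0@[26:27]
i=28 'a': node 2→2 (via fail)  emit P0@[27:28]
i=29 'a': node 2→2 (via fail)  emit P0@[28:29]
i=30 'c': node 2→3 (via fail)  emit P1@[30:30]
i=31 'b': node 3→0 (via fail)
i=32 'c': node 0→3  emit P1@[32:32]
i=33 'a': node 3→1 (via fail)
i=34 'a': node 1→2  emit P0@[33:34]
i=35 'a': node 2→2 (via fail)  emit P0@[34:35]
i=36 'a': node 2→2 (via fail)  emit P0@[35:36]
i=37 'a': node 2→2 (via fail)  emit P0@[36:37]
i=38 'b': node 2→0 (via fail)
i=39 'b': node 0→0
i=40 'a': node 0→1
i=41 'c': node 1→3 (via fail)  emit P1@[41:41]
i=42 'c': node 3→3 (via fail)  emit P1@[42:42]

Result: [[2,0],[3,0],[4,0],[5,0],[6,0],[9,0],[10,0],[11,0],[12,0],[13,1],[18,1],[19,1],[20,1],[21,1],[23,1],[27,0],[28,0],[29,0],[30,1],[32,1],[34,0],[35,0],[36,0],[37,0],[41,1],[42,1]]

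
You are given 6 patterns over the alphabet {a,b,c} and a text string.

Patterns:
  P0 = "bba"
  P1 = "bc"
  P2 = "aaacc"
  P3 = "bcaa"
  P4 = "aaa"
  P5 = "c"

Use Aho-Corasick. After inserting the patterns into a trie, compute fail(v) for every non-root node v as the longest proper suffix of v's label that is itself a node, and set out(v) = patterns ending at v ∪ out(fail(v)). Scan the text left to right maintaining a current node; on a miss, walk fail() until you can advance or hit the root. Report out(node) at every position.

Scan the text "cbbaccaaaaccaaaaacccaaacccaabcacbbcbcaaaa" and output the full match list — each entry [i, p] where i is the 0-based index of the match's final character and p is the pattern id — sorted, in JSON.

Construct AC machine:
Trie (insert patterns):
  n0 'ε': a→5 b→1 c→12
  n1 'b': b→2 c→4
  n2 'bb': a→3
  n3 'bba': ·  [P0 ends]
  n4 'bc': a→10  [P1 ends]
  n5 'a': a→6
  n6 'aa': a→7
  n7 'aaa': c→8  [P4 ends]
  n8 'aaac': c→9
  n9 'aaacc': ·  [P2 ends]
  n10 'bca': a→11
  n11 'bcaa': ·  [P3 ends]
  n12 'c': ·  [P5 ends]

Failure links (BFS by depth):
  fail(1) 'b': from fail(0)=0 chase 'b': 0 ⇒ 0;  out=∅∪out(0)=∅
  fail(5) 'a': from fail(0)=0 chase 'a': 0 ⇒ 0;  out=∅∪out(0)=∅
  fail(12) 'c': from fail(0)=0 chase 'c': 0 ⇒ 0;  out={5}∪out(0)={5}
  fail(2) 'bb': from fail(1)=0 chase 'b': 0 ⇒ 1;  out=∅∪out(1)=∅
  fail(4) 'bc': from fail(1)=0 chase 'c': 0 ⇒ 12;  out={1}∪out(12)={1,5}
  fail(6) 'aa': from fail(5)=0 chase 'a': 0 ⇒ 5;  out=∅∪out(5)=∅
  fail(3) 'bba': from fail(2)=1 chase 'a': 1→0 ⇒ 5;  out={0}∪out(5)={0}
  fail(7) 'aaa': from fail(6)=5 chase 'a': 5 ⇒ 6;  out={4}∪out(6)={4}
  fail(10) 'bca': from fail(4)=12 chase 'a': 12→0 ⇒ 5;  out=∅∪out(5)=∅
  fail(8) 'aaac': from fail(7)=6 chase 'c': 6→5→0 ⇒ 12;  out=∅∪out(12)={5}
  fail(11) 'bcaa': from fail(10)=5 chase 'a': 5 ⇒ 6;  out={3}∪out(6)={3}
  fail(9) 'aaacc': from fail(8)=12 chase 'c': 12→0 ⇒ 12;  out={2}∪out(12)={2,5}

Scan:
[0] read 'c'  n0⇒n12  ** P5@[0:0]
[1] read 'b'  n12⇒n1 ·f
[2] read 'b'  n1⇒n2
[3] read 'a'  n2⇒n3  ** P0@[1:3]
[4] read 'c'  n3⇒n12 ·f  ** P5@[4:4]
[5] read 'c'  n12⇒n12 ·f  ** P5@[5:5]
[6] read 'a'  n12⇒n5 ·f
[7] read 'a'  n5⇒n6
[8] read 'a'  n6⇒n7  ** P4@[6:8]
[9] read 'a'  n7⇒n7 ·f  ** P4@[7:9]
[10] read 'c'  n7⇒n8  ** P5@[10:10]
[11] read 'c'  n8⇒n9  ** P2@[7:11],P5@[11:11]
[12] read 'a'  n9⇒n5 ·f
[13] read 'a'  n5⇒n6
[14] read 'a'  n6⇒n7  ** P4@[12:14]
[15] read 'a'  n7⇒n7 ·f  ** P4@[13:15]
[16] read 'a'  n7⇒n7 ·f  ** P4@[14:16]
[17] read 'c'  n7⇒n8  ** P5@[17:17]
[18] read 'c'  n8⇒n9  ** P2@[14:18],P5@[18:18]
[19] read 'c'  n9⇒n12 ·f  ** P5@[19:19]
[20] read 'a'  n12⇒n5 ·f
[21] read 'a'  n5⇒n6
[22] read 'a'  n6⇒n7  ** P4@[20:22]
[23] read 'c'  n7⇒n8  ** P5@[23:23]
[24] read 'c'  n8⇒n9  ** P2@[20:24],P5@[24:24]
[25] read 'c'  n9⇒n12 ·f  ** P5@[25:25]
[26] read 'a'  n12⇒n5 ·f
[27] read 'a'  n5⇒n6
[28] read 'b'  n6⇒n1 ·f
[29] read 'c'  n1⇒n4  ** P1@[28:29],P5@[29:29]
[30] read 'a'  n4⇒n10
[31] read 'c'  n10⇒n12 ·f  ** P5@[31:31]
[32] read 'b'  n12⇒n1 ·f
[33] read 'b'  n1⇒n2
[34] read 'c'  n2⇒n4 ·f  ** P1@[33:34],P5@[34:34]
[35] read 'b'  n4⇒n1 ·f
[36] read 'c'  n1⇒n4  ** P1@[35:36],P5@[36:36]
[37] read 'a'  n4⇒n10
[38] read 'a'  n10⇒n11  ** P3@[35:38]
[39] read 'a'  n11⇒n7 ·f  ** P4@[37:39]
[40] read 'a'  n7⇒n7 ·f  ** P4@[38:40]

Matches: [[0,5],[3,0],[4,5],[5,5],[8,4],[9,4],[10,5],[11,2],[11,5],[14,4],[15,4],[16,4],[17,5],[18,2],[18,5],[19,5],[22,4],[23,5],[24,2],[24,5],[25,5],[29,1],[29,5],[31,5],[34,1],[34,5],[36,1],[36,5],[38,3],[39,4],[40,4]]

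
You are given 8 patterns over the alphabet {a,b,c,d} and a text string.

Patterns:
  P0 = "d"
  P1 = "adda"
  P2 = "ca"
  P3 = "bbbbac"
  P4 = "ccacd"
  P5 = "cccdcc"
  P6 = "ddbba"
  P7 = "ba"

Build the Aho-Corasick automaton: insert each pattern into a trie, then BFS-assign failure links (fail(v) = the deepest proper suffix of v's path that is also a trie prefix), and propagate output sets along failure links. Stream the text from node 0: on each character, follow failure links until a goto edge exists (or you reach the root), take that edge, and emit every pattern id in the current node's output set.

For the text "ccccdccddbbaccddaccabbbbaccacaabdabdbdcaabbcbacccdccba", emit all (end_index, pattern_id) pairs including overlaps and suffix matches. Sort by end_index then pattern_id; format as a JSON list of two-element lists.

Build automaton:
Trie (insert patterns):
  0='ε' goto a→2 b→8 c→6 d→1
  1='d' goto d→22  ←P0
  2='a' goto d→3
  3='ad' goto d→4
  4='add' goto a→5
  5='adda' goto ·  ←P1
  6='c' goto a→7 c→14
  7='ca' goto ·  ←P2
  8='b' goto a→26 b→9
  9='bb' goto b→10
  10='bbb' goto b→11
  11='bbbb' goto a→12
  12='bbbba' goto c→13
  13='bbbbac' goto ·  ←P3
  14='cc' goto a→15 c→18
  15='cca' goto c→16
  16='ccac' goto d→17
  17='ccacd' goto ·  ←P4
  18='ccc' goto d→19
  19='cccd' goto c→20
  20='cccdc' goto c→21
  21='cccdcc' goto ·  ←P5
  22='dd' goto b→23
  23='ddb' goto b→24
  24='ddbb' goto a→25
  25='ddbba' goto ·  ←P6
  26='ba' goto ·  ←P7

Failure links (BFS by depth):
  n1('d'): parent n0 fail=0; on 'd' 0 → fail=0;  out {0}∪∅={0}
  n2('a'): parent n0 fail=0; on 'a' 0 → fail=0;  out ∅∪∅=∅
  n6('c'): parent n0 fail=0; on 'c' 0 → fail=0;  out ∅∪∅=∅
  n8('b'): parent n0 fail=0; on 'b' 0 → fail=0;  out ∅∪∅=∅
  n3('ad'): parent n2 fail=0; on 'd' 0 → fail=1;  out ∅∪{0}={0}
  n7('ca'): parent n6 fail=0; on 'a' 0 → fail=2;  out {2}∪∅={2}
  n9('bb'): parent n8 fail=0; on 'b' 0 → fail=8;  out ∅∪∅=∅
  n14('cc'): parent n6 fail=0; on 'c' 0 → fail=6;  out ∅∪∅=∅
  n22('dd'): parent n1 fail=0; on 'd' 0 → fail=1;  out ∅∪{0}={0}
  n26('ba'): parent n8 fail=0; on 'a' 0 → fail=2;  out {7}∪∅={7}
  n4('add'): parent n3 fail=1; on 'd' 1 → fail=22;  out ∅∪{0}={0}
  n10('bbb'): parent n9 fail=8; on 'b' 8 → fail=9;  out ∅∪∅=∅
  n15('cca'): parent n14 fail=6; on 'a' 6 → fail=7;  out ∅∪{2}={2}
  n18('ccc'): parent n14 fail=6; on 'c' 6 → fail=14;  out ∅∪∅=∅
  n23('ddb'): parent n22 fail=1; on 'b' 1→0 → fail=8;  out ∅∪∅=∅
  n5('adda'): parent n4 fail=22; on 'a' 22→1→0 → fail=2;  out {1}∪∅={1}
  n11('bbbb'): parent n10 fail=9; on 'b' 9 → fail=10;  out ∅∪∅=∅
  n16('ccac'): parent n15 fail=7; on 'c' 7→2→0 → fail=6;  out ∅∪∅=∅
  n19('cccd'): parent n18 fail=14; on 'd' 14→6→0 → fail=1;  out ∅∪{0}={0}
  n24('ddbb'): parent n23 fail=8; on 'b' 8 → fail=9;  out ∅∪∅=∅
  n12('bbbba'): parent n11 fail=10; on 'a' 10→9→8 → fail=26;  out ∅∪{7}={7}
  n17('ccacd'): parent n16 fail=6; on 'd' 6→0 → fail=1;  out {4}∪{0}={0,4}
  n20('cccdc'): parent n19 fail=1; on 'c' 1→0 → fail=6;  out ∅∪∅=∅
  n25('ddbba'): parent n24 fail=9; on 'a' 9→8 → fail=26;  out {6}∪{7}={6,7}
  n13('bbbbac'): parent n12 fail=26; on 'c' 26→2→0 → fail=6;  out {3}∪∅={3}
  n21('cccdcc'): parent n20 fail=6; on 'c' 6 → fail=14;  out {5}∪∅={5}

Run:
[0] read 'c'  n0⇒n6
[1] read 'c'  n6⇒n14
[2] read 'c'  n14⇒n18
[3] read 'c'  n18⇒n18 (via fail)
[4] read 'd'  n18⇒n19  emit P0@[4:4]
[5] read 'c'  n19⇒n20
[6] read 'c'  n20⇒n21  emit P5@[1:6]
[7] read 'd'  n21⇒n1 (via fail)  emit P0@[7:7]
[8] read 'd'  n1⇒n22  emit P0@[8:8]
[9] read 'b'  n22⇒n23
[10] read 'b'  n23⇒n24
[11] read 'a'  n24⇒n25  emit P6@[7:11],P7@[10:11]
[12] read 'c'  n25⇒n6 (via fail)
[13] read 'c'  n6⇒n14
[14] read 'd'  n14⇒n1 (via fail)  emit P0@[14:14]
[15] read 'd'  n1⇒n22  emit P0@[15:15]
[16] read 'a'  n22⇒n2 (via fail)
[17] read 'c'  n2⇒n6 (via fail)
[18] read 'c'  n6⇒n14
[19] read 'a'  n14⇒n15  emit P2@[18:19]
[20] read 'b'  n15⇒n8 (via fail)
[21] read 'b'  n8⇒n9
[22] read 'b'  n9⇒n10
[23] read 'b'  n10⇒n11
[24] read 'a'  n11⇒n12  emit P7@[23:24]
[25] read 'c'  n12⇒n13  emit P3@[20:25]
[26] read 'c'  n13⇒n14 (via fail)
[27] read 'a'  n14⇒n15  emit P2@[26:27]
[28] read 'c'  n15⇒n16
[29] read 'a'  n16⇒n7 (via fail)  emit P2@[28:29]
[30] read 'a'  n7⇒n2 (via fail)
[31] read 'b'  n2⇒n8 (via fail)
[32] read 'd'  n8⇒n1 (via fail)  emit P0@[32:32]
[33] read 'a'  n1⇒n2 (via fail)
[34] read 'b'  n2⇒n8 (via fail)
[35] read 'd'  n8⇒n1 (via fail)  emit P0@[35:35]
[36] read 'b'  n1⇒n8 (via fail)
[37] read 'd'  n8⇒n1 (via fail)  emit P0@[37:37]
[38] read 'c'  n1⇒n6 (via fail)
[39] read 'a'  n6⇒n7  emit P2@[38:39]
[40] read 'a'  n7⇒n2 (via fail)
[41] read 'b'  n2⇒n8 (via fail)
[42] read 'b'  n8⇒n9
[43] read 'c'  n9⇒n6 (via fail)
[44] read 'b'  n6⇒n8 (via fail)
[45] read 'a'  n8⇒n26  emit P7@[44:45]
[46] read 'c'  n26⇒n6 (via fail)
[47] read 'c'  n6⇒n14
[48] read 'c'  n14⇒n18
[49] read 'd'  n18⇒n19  emit P0@[49:49]
[50] read 'c'  n19⇒n20
[51] read 'c'  n20⇒n21  emit P5@[46:51]
[52] read 'b'  n21⇒n8 (via fail)
[53] read 'a'  n8⇒n26  emit P7@[52:53]

Result: [[4,0],[6,5],[7,0],[8,0],[11,6],[11,7],[14,0],[15,0],[19,2],[24,7],[25,3],[27,2],[29,2],[32,0],[35,0],[37,0],[39,2],[45,7],[49,0],[51,5],[53,7]]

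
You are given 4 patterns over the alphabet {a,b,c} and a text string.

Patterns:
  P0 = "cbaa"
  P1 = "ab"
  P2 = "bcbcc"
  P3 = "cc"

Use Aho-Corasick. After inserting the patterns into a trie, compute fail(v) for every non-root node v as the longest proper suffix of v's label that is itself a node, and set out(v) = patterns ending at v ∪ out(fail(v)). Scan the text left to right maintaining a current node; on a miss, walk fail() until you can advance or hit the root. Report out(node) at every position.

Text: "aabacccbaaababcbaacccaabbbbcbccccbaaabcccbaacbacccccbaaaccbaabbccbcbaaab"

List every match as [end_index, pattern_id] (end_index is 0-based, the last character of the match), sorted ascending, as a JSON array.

Construct AC machine:
Trie nodes:
  n0 'ε': a→5 b→7 c→1
  n1 'c': b→2 c→12
  n2 'cb': a→3
  n3 'cba': a→4
  n4 'cbaa': ·  ←P0
  n5 'a': b→6
  n6 'ab': ·  ←P1
  n7 'b': c→8
  n8 'bc': b→9
  n9 'bcb': c→10
  n10 'bcbc': c→11
  n11 'bcbcc': ·  ←P2
  n12 'cc': ·  ←P3

Failure links (BFS by depth):
  n1('c'): parent n0 fail=0; on 'c' 0 → fail=0;  out ∅∪∅=∅
  n5('a'): parent n0 fail=0; on 'a' 0 → fail=0;  out ∅∪∅=∅
  n7('b'): parent n0 fail=0; on 'b' 0 → fail=0;  out ∅∪∅=∅
  n2('cb'): parent n1 fail=0; on 'b' 0 → fail=7;  out ∅∪∅=∅
  n6('ab'): parent n5 fail=0; on 'b' 0 → fail=7;  out {1}∪∅={1}
  n8('bc'): parent n7 fail=0; on 'c' 0 → fail=1;  out ∅∪∅=∅
  n12('cc'): parent n1 fail=0; on 'c' 0 → fail=1;  out {3}∪∅={3}
  n3('cba'): parent n2 fail=7; on 'a' 7→0 → fail=5;  out ∅∪∅=∅
  n9('bcb'): parent n8 fail=1; on 'b' 1 → fail=2;  out ∅∪∅=∅
  n4('cbaa'): parent n3 fail=5; on 'a' 5→0 → fail=5;  out {0}∪∅={0}
  n10('bcbc'): parent n9 fail=2; on 'c' 2→7 → fail=8;  out ∅∪∅=∅
  n11('bcbcc'): parent n10 fail=8; on 'c' 8→1 → fail=12;  out {2}∪{3}={2,3}

Run:
pos 0 'a': at 5
pos 1 'a': at 5 (fail-walked)
pos 2 'b': at 6  → match P1@[1:2]
pos 3 'a': at 5 (fail-walked)
pos 4 'c': at 1 (fail-walked)
pos 5 'c': at 12  → match P3@[4:5]
pos 6 'c': at 12 (fail-walked)  → match P3@[5:6]
pos 7 'b': at 2 (fail-walked)
pos 8 'a': at 3
pos 9 'a': at 4  → match P0@[6:9]
pos 10 'a': at 5 (fail-walked)
pos 11 'b': at 6  → match P1@[10:11]
pos 12 'a': at 5 (fail-walked)
pos 13 'b': at 6  → match P1@[12:13]
pos 14 'c': at 8 (fail-walked)
pos 15 'b': at 9
pos 16 'a': at 3 (fail-walked)
pos 17 'a': at 4  → match P0@[14:17]
pos 18 'c': at 1 (fail-walked)
pos 19 'c': at 12  → match P3@[18:19]
pos 20 'c': at 12 (fail-walked)  → match P3@[19:20]
pos 21 'a': at 5 (fail-walked)
pos 22 'a': at 5 (fail-walked)
pos 23 'b': at 6  → match P1@[22:23]
pos 24 'b': at 7 (fail-walked)
pos 25 'b': at 7 (fail-walked)
pos 26 'b': at 7 (fail-walked)
pos 27 'c': at 8
pos 28 'b': at 9
pos 29 'c': at 10
pos 30 'c': at 11  → match P2@[26:30],P3@[29:30]
pos 31 'c': at 12 (fail-walked)  → match P3@[30:31]
pos 32 'c': at 12 (fail-walked)  → match P3@[31:32]
pos 33 'b': at 2 (fail-walked)
pos 34 'a': at 3
pos 35 'a': at 4  → match P0@[32:35]
pos 36 'a': at 5 (fail-walked)
pos 37 'b': at 6  → match P1@[36:37]
pos 38 'c': at 8 (fail-walked)
pos 39 'c': at 12 (fail-walked)  → match P3@[38:39]
pos 40 'c': at 12 (fail-walked)  → match P3@[39:40]
pos 41 'b': at 2 (fail-walked)
pos 42 'a': at 3
pos 43 'a': at 4  → match P0@[40:43]
pos 44 'c': at 1 (fail-walked)
pos 45 'b': at 2
pos 46 'a': at 3
pos 47 'c': at 1 (fail-walked)
pos 48 'c': at 12  → match P3@[47:48]
pos 49 'c': at 12 (fail-walked)  → match P3@[48:49]
pos 50 'c': at 12 (fail-walked)  → match P3@[49:50]
pos 51 'c': at 12 (fail-walked)  → match P3@[50:51]
pos 52 'b': at 2 (fail-walked)
pos 53 'a': at 3
pos 54 'a': at 4  → match P0@[51:54]
pos 55 'a': at 5 (fail-walked)
pos 56 'c': at 1 (fail-walked)
pos 57 'c': at 12  → match P3@[56:57]
pos 58 'b': at 2 (fail-walked)
pos 59 'a': at 3
pos 60 'a': at 4  → match P0@[57:60]
pos 61 'b': at 6 (fail-walked)  → match P1@[60:61]
pos 62 'b': at 7 (fail-walked)
pos 63 'c': at 8
pos 64 'c': at 12 (fail-walked)  → match P3@[63:64]
pos 65 'b': at 2 (fail-walked)
pos 66 'c': at 8 (fail-walked)
pos 67 'b': at 9
pos 68 'a': at 3 (fail-walked)
pos 69 'a': at 4  → match P0@[66:69]
pos 70 'a': at 5 (fail-walked)
pos 71 'b': at 6  → match P1@[70:71]

Result: [[2,1],[5,3],[6,3],[9,0],[11,1],[13,1],[17,0],[19,3],[20,3],[23,1],[30,2],[30,3],[31,3],[32,3],[35,0],[37,1],[39,3],[40,3],[43,0],[48,3],[49,3],[50,3],[51,3],[54,0],[57,3],[60,0],[61,1],[64,3],[69,0],[71,1]]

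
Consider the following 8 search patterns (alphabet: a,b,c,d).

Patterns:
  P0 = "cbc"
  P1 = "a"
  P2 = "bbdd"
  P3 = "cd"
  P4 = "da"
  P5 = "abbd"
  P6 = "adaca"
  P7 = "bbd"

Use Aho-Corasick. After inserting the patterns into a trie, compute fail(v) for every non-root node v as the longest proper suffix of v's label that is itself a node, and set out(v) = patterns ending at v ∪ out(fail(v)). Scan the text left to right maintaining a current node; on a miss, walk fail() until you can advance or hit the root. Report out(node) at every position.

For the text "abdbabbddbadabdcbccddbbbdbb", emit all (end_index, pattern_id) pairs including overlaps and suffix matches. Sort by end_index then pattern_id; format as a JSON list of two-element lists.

Construct AC machine:
Trie nodes:
  0='ε' goto a→4 b→5 c→1 d→10
  1='c' goto b→2 d→9
  2='cb' goto c→3
  3='cbc' goto ·  ←P0
  4='a' goto b→12 d→15  ←P1
  5='b' goto b→6
  6='bb' goto d→7
  7='bbd' goto d→8  ←P7
  8='bbdd' goto ·  ←P2
  9='cd' goto ·  ←P3
  10='d' goto a→11
  11='da' goto ·  ←P4
  12='ab' goto b→13
  13='abb' goto d→14
  14='abbd' goto ·  ←P5
  15='ad' goto a→16
  16='ada' goto c→17
  17='adac' goto a→18
  18='adaca' goto ·  ←P6

Failure links (BFS by depth):
  n1('c'): parent n0 fail=0; on 'c' 0 → fail=0;  out ∅∪∅=∅
  n4('a'): parent n0 fail=0; on 'a' 0 → fail=0;  out {1}∪∅={1}
  n5('b'): parent n0 fail=0; on 'b' 0 → fail=0;  out ∅∪∅=∅
  n10('d'): parent n0 fail=0; on 'd' 0 → fail=0;  out ∅∪∅=∅
  n2('cb'): parent n1 fail=0; on 'b' 0 → fail=5;  out ∅∪∅=∅
  n6('bb'): parent n5 fail=0; on 'b' 0 → fail=5;  out ∅∪∅=∅
  n9('cd'): parent n1 fail=0; on 'd' 0 → fail=10;  out {3}∪∅={3}
  n11('da'): parent n10 fail=0; on 'a' 0 → fail=4;  out {4}∪{1}={1,4}
  n12('ab'): parent n4 fail=0; on 'b' 0 → fail=5;  out ∅∪∅=∅
  n15('ad'): parent n4 fail=0; on 'd' 0 → fail=10;  out ∅∪∅=∅
  n3('cbc'): parent n2 fail=5; on 'c' 5→0 → fail=1;  out {0}∪∅={0}
  n7('bbd'): parent n6 fail=5; on 'd' 5→0 → fail=10;  out {7}∪∅={7}
  n13('abb'): parent n12 fail=5; on 'b' 5 → fail=6;  out ∅∪∅=∅
  n16('ada'): parent n15 fail=10; on 'a' 10 → fail=11;  out ∅∪{1,4}={1,4}
  n8('bbdd'): parent n7 fail=10; on 'd' 10→0 → fail=10;  out {2}∪∅={2}
  n14('abbd'): parent n13 fail=6; on 'd' 6 → fail=7;  out {5}∪{7}={5,7}
  n17('adac'): parent n16 fail=11; on 'c' 11→4→0 → fail=1;  out ∅∪∅=∅
  n18('adaca'): parent n17 fail=1; on 'a' 1→0 → fail=4;  out {6}∪{1}={1,6}

Scan:
pos 0 'a': at 4  emit P1@[0:0]
pos 1 'b': at 12
pos 2 'd': at 10 (fail-walked)
pos 3 'b': at 5 (fail-walked)
pos 4 'a': at 4 (fail-walked)  emit P1@[4:4]
pos 5 'b': at 12
pos 6 'b': at 13
pos 7 'd': at 14  emit P5@[4:7],P7@[5:7]
pos 8 'd': at 8 (fail-walked)  emit P2@[5:8]
pos 9 'b': at 5 (fail-walked)
pos 10 'a': at 4 (fail-walked)  emit P1@[10:10]
pos 11 'd': at 15
pos 12 'a': at 16  emit P1@[12:12],P4@[11:12]
pos 13 'b': at 12 (fail-walked)
pos 14 'd': at 10 (fail-walked)
pos 15 'c': at 1 (fail-walked)
pos 16 'b': at 2
pos 17 'c': at 3  emit P0@[15:17]
pos 18 'c': at 1 (fail-walked)
pos 19 'd': at 9  emit P3@[18:19]
pos 20 'd': at 10 (fail-walked)
pos 21 'b': at 5 (fail-walked)
pos 22 'b': at 6
pos 23 'b': at 6 (fail-walked)
pos 24 'd': at 7  emit P7@[22:24]
pos 25 'b': at 5 (fail-walked)
pos 26 'b': at 6

Matches: [[0,1],[4,1],[7,5],[7,7],[8,2],[10,1],[12,1],[12,4],[17,0],[19,3],[24,7]]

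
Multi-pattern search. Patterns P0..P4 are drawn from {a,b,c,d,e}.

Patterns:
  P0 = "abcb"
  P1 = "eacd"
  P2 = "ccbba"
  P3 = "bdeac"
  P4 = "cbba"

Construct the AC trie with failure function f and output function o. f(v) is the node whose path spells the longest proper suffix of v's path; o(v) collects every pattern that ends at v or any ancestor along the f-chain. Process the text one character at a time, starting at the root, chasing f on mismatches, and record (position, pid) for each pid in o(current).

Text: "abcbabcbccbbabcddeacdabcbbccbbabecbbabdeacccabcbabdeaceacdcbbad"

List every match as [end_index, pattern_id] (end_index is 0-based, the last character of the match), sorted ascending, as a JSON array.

Construct AC machine:
Trie (insert patterns):
  n0 'ε': a→1 b→14 c→9 e→5
  n1 'a': b→2
  n2 'ab': c→3
  n3 'abc': b→4
  n4 'abcb': ·  [P0 ends]
  n5 'e': a→6
  n6 'ea': c→7
  n7 'eac': d→8
  n8 'eacd': ·  [P1 ends]
  n9 'c': b→19 c→10
  n10 'cc': b→11
  n11 'ccb': b→12
  n12 'ccbb': a→13
  n13 'ccbba': ·  [P2 ends]
  n14 'b': d→15
  n15 'bd': e→16
  n16 'bde': a→17
  n17 'bdea': c→18
  n18 'bdeac': ·  [P3 ends]
  n19 'cb': b→20
  n20 'cbb': a→21
  n21 'cbba': ·  [P4 ends]

Failure links (BFS by depth):
  n1('a'): parent n0 fail=0; on 'a' 0 → fail=0;  out ∅∪∅=∅
  n5('e'): parent n0 fail=0; on 'e' 0 → fail=0;  out ∅∪∅=∅
  n9('c'): parent n0 fail=0; on 'c' 0 → fail=0;  out ∅∪∅=∅
  n14('b'): parent n0 fail=0; on 'b' 0 → fail=0;  out ∅∪∅=∅
  n2('ab'): parent n1 fail=0; on 'b' 0 → fail=14;  out ∅∪∅=∅
  n6('ea'): parent n5 fail=0; on 'a' 0 → fail=1;  out ∅∪∅=∅
  n10('cc'): parent n9 fail=0; on 'c' 0 → fail=9;  out ∅∪∅=∅
  n15('bd'): parent n14 fail=0; on 'd' 0 → fail=0;  out ∅∪∅=∅
  n19('cb'): parent n9 fail=0; on 'b' 0 → fail=14;  out ∅∪∅=∅
  n3('abc'): parent n2 fail=14; on 'c' 14→0 → fail=9;  out ∅∪∅=∅
  n7('eac'): parent n6 fail=1; on 'c' 1→0 → fail=9;  out ∅∪∅=∅
  n11('ccb'): parent n10 fail=9; on 'b' 9 → fail=19;  out ∅∪∅=∅
  n16('bde'): parent n15 fail=0; on 'e' 0 → fail=5;  out ∅∪∅=∅
  n20('cbb'): parent n19 fail=14; on 'b' 14→0 → fail=14;  out ∅∪∅=∅
  n4('abcb'): parent n3 fail=9; on 'b' 9 → fail=19;  out {0}∪∅={0}
  n8('eacd'): parent n7 fail=9; on 'd' 9→0 → fail=0;  out {1}∪∅={1}
  n12('ccbb'): parent n11 fail=19; on 'b' 19 → fail=20;  out ∅∪∅=∅
  n17('bdea'): parent n16 fail=5; on 'a' 5 → fail=6;  out ∅∪∅=∅
  n21('cbba'): parent n20 fail=14; on 'a' 14→0 → fail=1;  out {4}∪∅={4}
  n13('ccbba'): parent n12 fail=20; on 'a' 20 → fail=21;  out {2}∪{4}={2,4}
  n18('bdeac'): parent n17 fail=6; on 'c' 6 → fail=7;  out {3}∪∅={3}

Scan:
[0] read 'a'  n0⇒n1
[1] read 'b'  n1⇒n2
[2] read 'c'  n2⇒n3
[3] read 'b'  n3⇒n4  emit P0@[0:3]
[4] read 'a'  n4⇒n1 (via fail)
[5] read 'b'  n1⇒n2
[6] read 'c'  n2⇒n3
[7] read 'b'  n3⇒n4  emit P0@[4:7]
[8] read 'c'  n4⇒n9 (via fail)
[9] read 'c'  n9⇒n10
[10] read 'b'  n10⇒n11
[11] read 'b'  n11⇒n12
[12] read 'a'  n12⇒n13  emit P2@[8:12],P4@[9:12]
[13] read 'b'  n13⇒n2 (via fail)
[14] read 'c'  n2⇒n3
[15] read 'd'  n3⇒n0 (via fail)
[16] read 'd'  n0⇒n0
[17] read 'e'  n0⇒n5
[18] read 'a'  n5⇒n6
[19] read 'c'  n6⇒n7
[20] read 'd'  n7⇒n8  emit P1@[17:20]
[21] read 'a'  n8⇒n1 (via fail)
[22] read 'b'  n1⇒n2
[23] read 'c'  n2⇒n3
[24] read 'b'  n3⇒n4  emit P0@[21:24]
[25] read 'b'  n4⇒n20 (via fail)
[26] read 'c'  n20⇒n9 (via fail)
[27] read 'c'  n9⇒n10
[28] read 'b'  n10⇒n11
[29] read 'b'  n11⇒n12
[30] read 'a'  n12⇒n13  emit P2@[26:30],P4@[27:30]
[31] read 'b'  n13⇒n2 (via fail)
[32] read 'e'  n2⇒n5 (via fail)
[33] read 'c'  n5⇒n9 (via fail)
[34] read 'b'  n9⇒n19
[35] read 'b'  n19⇒n20
[36] read 'a'  n20⇒n21  emit P4@[33:36]
[37] read 'b'  n21⇒n2 (via fail)
[38] read 'd'  n2⇒n15 (via fail)
[39] read 'e'  n15⇒n16
[40] read 'a'  n16⇒n17
[41] read 'c'  n17⇒n18  emit P3@[37:41]
[42] read 'c'  n18⇒n10 (via fail)
[43] read 'c'  n10⇒n10 (via fail)
[44] read 'a'  n10⇒n1 (via fail)
[45] read 'b'  n1⇒n2
[46] read 'c'  n2⇒n3
[47] read 'b'  n3⇒n4  emit P0@[44:47]
[48] read 'a'  n4⇒n1 (via fail)
[49] read 'b'  n1⇒n2
[50] read 'd'  n2⇒n15 (via fail)
[51] read 'e'  n15⇒n16
[52] read 'a'  n16⇒n17
[53] read 'c'  n17⇒n18  emit P3@[49:53]
[54] read 'e'  n18⇒n5 (via fail)
[55] read 'a'  n5⇒n6
[56] read 'c'  n6⇒n7
[57] read 'd'  n7⇒n8  emit P1@[54:57]
[58] read 'c'  n8⇒n9 (via fail)
[59] read 'b'  n9⇒n19
[60] read 'b'  n19⇒n20
[61] read 'a'  n20⇒n21  emit P4@[58:61]
[62] read 'd'  n21⇒n0 (via fail)

Result: [[3,0],[7,0],[12,2],[12,4],[20,1],[24,0],[30,2],[30,4],[36,4],[41,3],[47,0],[53,3],[57,1],[61,4]]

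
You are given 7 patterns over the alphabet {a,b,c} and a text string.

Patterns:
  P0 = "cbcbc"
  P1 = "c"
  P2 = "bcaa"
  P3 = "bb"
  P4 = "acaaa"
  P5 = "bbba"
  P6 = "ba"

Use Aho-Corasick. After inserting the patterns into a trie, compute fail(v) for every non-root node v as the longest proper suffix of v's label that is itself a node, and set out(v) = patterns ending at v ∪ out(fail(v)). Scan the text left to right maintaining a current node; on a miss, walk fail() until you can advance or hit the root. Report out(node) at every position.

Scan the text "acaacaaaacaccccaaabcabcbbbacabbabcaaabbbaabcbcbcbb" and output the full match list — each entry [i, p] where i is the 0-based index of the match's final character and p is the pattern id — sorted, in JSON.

Build automaton:
Trie (insert patterns):
  0='ε' goto a→11 b→6 c→1
  1='c' goto b→2  [P1 ends]
  2='cb' goto c→3
  3='cbc' goto b→4
  4='cbcb' goto c→5
  5='cbcbc' goto ·  [P0 ends]
  6='b' goto a→18 b→10 c→7
  7='bc' goto a→8
  8='bca' goto a→9
  9='bcaa' goto ·  [P2 ends]
  10='bb' goto b→16  [P3 ends]
  11='a' goto c→12
  12='ac' goto a→13
  13='aca' goto a→14
  14='acaa' goto a→15
  15='acaaa' goto ·  [P4 ends]
  16='bbb' goto a→17
  17='bbba' goto ·  [P5 ends]
  18='ba' goto ·  [P6 ends]

Failure links (BFS by depth):
  n1('c'): parent n0 fail=0; on 'c' 0 → fail=0;  out {1}∪∅={1}
  n6('b'): parent n0 fail=0; on 'b' 0 → fail=0;  out ∅∪∅=∅
  n11('a'): parent n0 fail=0; on 'a' 0 → fail=0;  out ∅∪∅=∅
  n2('cb'): parent n1 fail=0; on 'b' 0 → fail=6;  out ∅∪∅=∅
  n7('bc'): parent n6 fail=0; on 'c' 0 → fail=1;  out ∅∪{1}={1}
  n10('bb'): parent n6 fail=0; on 'b' 0 → fail=6;  out {3}∪∅={3}
  n12('ac'): parent n11 fail=0; on 'c' 0 → fail=1;  out ∅∪{1}={1}
  n18('ba'): parent n6 fail=0; on 'a' 0 → fail=11;  out {6}∪∅={6}
  n3('cbc'): parent n2 fail=6; on 'c' 6 → fail=7;  out ∅∪{1}={1}
  n8('bca'): parent n7 fail=1; on 'a' 1→0 → fail=11;  out ∅∪∅=∅
  n13('aca'): parent n12 fail=1; on 'a' 1→0 → fail=11;  out ∅∪∅=∅
  n16('bbb'): parent n10 fail=6; on 'b' 6 → fail=10;  out ∅∪{3}={3}
  n4('cbcb'): parent n3 fail=7; on 'b' 7→1 → fail=2;  out ∅∪∅=∅
  n9('bcaa'): parent n8 fail=11; on 'a' 11→0 → fail=11;  out {2}∪∅={2}
  n14('acaa'): parent n13 fail=11; on 'a' 11→0 → fail=11;  out ∅∪∅=∅
  n17('bbba'): parent n16 fail=10; on 'a' 10→6 → fail=18;  out {5}∪{6}={5,6}
  n5('cbcbc'): parent n4 fail=2; on 'c' 2 → fail=3;  out {0}∪{1}={0,1}
  n15('acaaa'): parent n14 fail=11; on 'a' 11→0 → fail=11;  out {4}∪∅={4}

Run:
[0] read 'a'  n0⇒n11
[1] read 'c'  n11⇒n12  → match P1@[1:1]
[2] read 'a'  n12⇒n13
[3] read 'a'  n13⇒n14
[4] read 'c'  n14⇒n12 (fail-walked)  → match P1@[4:4]
[5] read 'a'  n12⇒n13
[6] read 'a'  n13⇒n14
[7] read 'a'  n14⇒n15  → match P4@[3:7]
[8] read 'a'  n15⇒n11 (fail-walked)
[9] read 'c'  n11⇒n12  → match P1@[9:9]
[10] read 'a'  n12⇒n13
[11] read 'c'  n13⇒n12 (fail-walked)  → match P1@[11:11]
[12] read 'c'  n12⇒n1 (fail-walked)  → match P1@[12:12]
[13] read 'c'  n1⇒n1 (fail-walked)  → match P1@[13:13]
[14] read 'c'  n1⇒n1 (fail-walked)  → match P1@[14:14]
[15] read 'a'  n1⇒n11 (fail-walked)
[16] read 'a'  n11⇒n11 (fail-walked)
[17] read 'a'  n11⇒n11 (fail-walked)
[18] read 'b'  n11⇒n6 (fail-walked)
[19] read 'c'  n6⇒n7  → match P1@[19:19]
[20] read 'a'  n7⇒n8
[21] read 'b'  n8⇒n6 (fail-walked)
[22] read 'c'  n6⇒n7  → match P1@[22:22]
[23] read 'b'  n7⇒n2 (fail-walked)
[24] read 'b'  n2⇒n10 (fail-walked)  → match P3@[23:24]
[25] read 'b'  n10⇒n16  → match P3@[24:25]
[26] read 'a'  n16⇒n17  → match P5@[23:26],P6@[25:26]
[27] read 'c'  n17⇒n12 (fail-walked)  → match P1@[27:27]
[28] read 'a'  n12⇒n13
[29] read 'b'  n13⇒n6 (fail-walked)
[30] read 'b'  n6⇒n10  → match P3@[29:30]
[31] read 'a'  n10⇒n18 (fail-walked)  → match P6@[30:31]
[32] read 'b'  n18⇒n6 (fail-walked)
[33] read 'c'  n6⇒n7  → match P1@[33:33]
[34] read 'a'  n7⇒n8
[35] read 'a'  n8⇒n9  → match P2@[32:35]
[36] read 'a'  n9⇒n11 (fail-walked)
[37] read 'b'  n11⇒n6 (fail-walked)
[38] read 'b'  n6⇒n10  → match P3@[37:38]
[39] read 'b'  n10⇒n16  → match P3@[38:39]
[40] read 'a'  n16⇒n17  → match P5@[37:40],P6@[39:40]
[41] read 'a'  n17⇒n11 (fail-walked)
[42] read 'b'  n11⇒n6 (fail-walked)
[43] read 'c'  n6⇒n7  → match P1@[43:43]
[44] read 'b'  n7⇒n2 (fail-walked)
[45] read 'c'  n2⇒n3  → match P1@[45:45]
[46] read 'b'  n3⇒n4
[47] read 'c'  n4⇒n5  → match P0@[43:47],P1@[47:47]
[48] read 'b'  n5⇒n4 (fail-walked)
[49] read 'b'  n4⇒n10 (fail-walked)  → match P3@[48:49]

Result: [[1,1],[4,1],[7,4],[9,1],[11,1],[12,1],[13,1],[14,1],[19,1],[22,1],[24,3],[25,3],[26,5],[26,6],[27,1],[30,3],[31,6],[33,1],[35,2],[38,3],[39,3],[40,5],[40,6],[43,1],[45,1],[47,0],[47,1],[49,3]]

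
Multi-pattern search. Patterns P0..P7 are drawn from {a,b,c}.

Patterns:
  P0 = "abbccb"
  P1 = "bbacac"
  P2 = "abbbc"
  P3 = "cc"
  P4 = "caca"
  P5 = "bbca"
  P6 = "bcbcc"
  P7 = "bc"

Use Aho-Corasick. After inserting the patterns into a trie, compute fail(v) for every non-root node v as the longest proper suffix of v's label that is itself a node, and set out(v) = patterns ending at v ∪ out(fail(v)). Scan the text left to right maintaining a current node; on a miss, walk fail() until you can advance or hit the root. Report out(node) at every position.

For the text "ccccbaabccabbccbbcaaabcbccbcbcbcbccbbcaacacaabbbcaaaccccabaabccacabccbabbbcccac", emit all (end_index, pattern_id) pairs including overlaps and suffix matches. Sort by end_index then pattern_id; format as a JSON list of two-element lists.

Build automaton:
Trie nodes:
  0='ε' goto a→1 b→7 c→15
  1='a' goto b→2
  2='ab' goto b→3
  3='abb' goto b→13 c→4
  4='abbc' goto c→5
  5='abbcc' goto b→6
  6='abbccb' goto ·  [P0 ends]
  7='b' goto b→8 c→22
  8='bb' goto a→9 c→20
  9='bba' goto c→10
  10='bbac' goto a→11
  11='bbaca' goto c→12
  12='bbacac' goto ·  [P1 ends]
  13='abbb' goto c→14
  14='abbbc' goto ·  [P2 ends]
  15='c' goto a→17 c→16
  16='cc' goto ·  [P3 ends]
  17='ca' goto c→18
  18='cac' goto a→19
  19='caca' goto ·  [P4 ends]
  20='bbc' goto a→21
  21='bbca' goto ·  [P5 ends]
  22='bc' goto b→23  [P7 ends]
  23='bcb' goto c→24
  24='bcbc' goto c→25
  25='bcbcc' goto ·  [P6 ends]

BFS fail/out derivation:
  fail(1) 'a': from fail(0)=0 chase 'a': 0 ⇒ 0;  out=∅∪out(0)=∅
  fail(7) 'b': from fail(0)=0 chase 'b': 0 ⇒ 0;  out=∅∪out(0)=∅
  fail(15) 'c': from fail(0)=0 chase 'c': 0 ⇒ 0;  out=∅∪out(0)=∅
  fail(2) 'ab': from fail(1)=0 chase 'b': 0 ⇒ 7;  out=∅∪out(7)=∅
  fail(8) 'bb': from fail(7)=0 chase 'b': 0 ⇒ 7;  out=∅∪out(7)=∅
  fail(16) 'cc': from fail(15)=0 chase 'c': 0 ⇒ 15;  out={3}∪out(15)={3}
  fail(17) 'ca': from fail(15)=0 chase 'a': 0 ⇒ 1;  out=∅∪out(1)=∅
  fail(22) 'bc': from fail(7)=0 chase 'c': 0 ⇒ 15;  out={7}∪out(15)={7}
  fail(3) 'abb': from fail(2)=7 chase 'b': 7 ⇒ 8;  out=∅∪out(8)=∅
  fail(9) 'bba': from fail(8)=7 chase 'a': 7→0 ⇒ 1;  out=∅∪out(1)=∅
  fail(18) 'cac': from fail(17)=1 chase 'c': 1→0 ⇒ 15;  out=∅∪out(15)=∅
  fail(20) 'bbc': from fail(8)=7 chase 'c': 7 ⇒ 22;  out=∅∪out(22)={7}
  fail(23) 'bcb': from fail(22)=15 chase 'b': 15→0 ⇒ 7;  out=∅∪out(7)=∅
  fail(4) 'abbc': from fail(3)=8 chase 'c': 8 ⇒ 20;  out=∅∪out(20)={7}
  fail(10) 'bbac': from fail(9)=1 chase 'c': 1→0 ⇒ 15;  out=∅∪out(15)=∅
  fail(13) 'abbb': from fail(3)=8 chase 'b': 8→7 ⇒ 8;  out=∅∪out(8)=∅
  fail(19) 'caca': from fail(18)=15 chase 'a': 15 ⇒ 17;  out={4}∪out(17)={4}
  fail(21) 'bbca': from fail(20)=22 chase 'a': 22→15 ⇒ 17;  out={5}∪out(17)={5}
  fail(24) 'bcbc': from fail(23)=7 chase 'c': 7 ⇒ 22;  out=∅∪out(22)={7}
  fail(5) 'abbcc': from fail(4)=20 chase 'c': 20→22→15 ⇒ 16;  out=∅∪out(16)={3}
  fail(11) 'bbaca': from fail(10)=15 chase 'a': 15 ⇒ 17;  out=∅∪out(17)=∅
  fail(14) 'abbbc': from fail(13)=8 chase 'c': 8 ⇒ 20;  out={2}∪out(20)={2,7}
  fail(25) 'bcbcc': from fail(24)=22 chase 'c': 22→15 ⇒ 16;  out={6}∪out(16)={3,6}
  fail(6) 'abbccb': from fail(5)=16 chase 'b': 16→15→0 ⇒ 7;  out={0}∪out(7)={0}
  fail(12) 'bbacac': from fail(11)=17 chase 'c': 17 ⇒ 18;  out={1}∪out(18)={1}

Scan:
pos 0 'c': at 15
pos 1 'c': at 16  → match P3@[0:1]
pos 2 'c': at 16 ·f  → match P3@[1:2]
pos 3 'c': at 16 ·f  → match P3@[2:3]
pos 4 'b': at 7 ·f
pos 5 'a': at 1 ·f
pos 6 'a': at 1 ·f
pos 7 'b': at 2
pos 8 'c': at 22 ·f  → match P7@[7:8]
pos 9 'c': at 16 ·f  → match P3@[8:9]
pos 10 'a': at 17 ·f
pos 11 'b': at 2 ·f
pos 12 'b': at 3
pos 13 'c': at 4  → match P7@[12:13]
pos 14 'c': at 5  → match P3@[13:14]
pos 15 'b': at 6  → match P0@[10:15]
pos 16 'b': at 8 ·f
pos 17 'c': at 20  → match P7@[16:17]
pos 18 'a': at 21  → match P5@[15:18]
pos 19 'a': at 1 ·f
pos 20 'a': at 1 ·f
pos 21 'b': at 2
pos 22 'c': at 22 ·f  → match P7@[21:22]
pos 23 'b': at 23
pos 24 'c': at 24  → match P7@[23:24]
pos 25 'c': at 25  → match P3@[24:25],P6@[21:25]
pos 26 'b': at 7 ·f
pos 27 'c': at 22  → match P7@[26:27]
pos 28 'b': at 23
pos 29 'c': at 24  → match P7@[28:29]
pos 30 'b': at 23 ·f
pos 31 'c': at 24  → match P7@[30:31]
pos 32 'b': at 23 ·f
pos 33 'c': at 24  → match P7@[32:33]
pos 34 'c': at 25  → match P3@[33:34],P6@[30:34]
pos 35 'b': at 7 ·f
pos 36 'b': at 8
pos 37 'c': at 20  → match P7@[36:37]
pos 38 'a': at 21  → match P5@[35:38]
pos 39 'a': at 1 ·f
pos 40 'c': at 15 ·f
pos 41 'a': at 17
pos 42 'c': at 18
pos 43 'a': at 19  → match P4@[40:43]
pos 44 'a': at 1 ·f
pos 45 'b': at 2
pos 46 'b': at 3
pos 47 'b': at 13
pos 48 'c': at 14  → match P2@[44:48],P7@[47:48]
pos 49 'a': at 21 ·f  → match P5@[46:49]
pos 50 'a': at 1 ·f
pos 51 'a': at 1 ·f
pos 52 'c': at 15 ·f
pos 53 'c': at 16  → match P3@[52:53]
pos 54 'c': at 16 ·f  → match P3@[53:54]
pos 55 'c': at 16 ·f  → match P3@[54:55]
pos 56 'a': at 17 ·f
pos 57 'b': at 2 ·f
pos 58 'a': at 1 ·f
pos 59 'a': at 1 ·f
pos 60 'b': at 2
pos 61 'c': at 22 ·f  → match P7@[60:61]
pos 62 'c': at 16 ·f  → match P3@[61:62]
pos 63 'a': at 17 ·f
pos 64 'c': at 18
pos 65 'a': at 19  → match P4@[62:65]
pos 66 'b': at 2 ·f
pos 67 'c': at 22 ·f  → match P7@[66:67]
pos 68 'c': at 16 ·f  → match P3@[67:68]
pos 69 'b': at 7 ·f
pos 70 'a': at 1 ·f
pos 71 'b': at 2
pos 72 'b': at 3
pos 73 'b': at 13
pos 74 'c': at 14  → match P2@[70:74],P7@[73:74]
pos 75 'c': at 16 ·f  → match P3@[74:75]
pos 76 'c': at 16 ·f  → match P3@[75:76]
pos 77 'a': at 17 ·f
pos 78 'c': at 18

Matches: [[1,3],[2,3],[3,3],[8,7],[9,3],[13,7],[14,3],[15,0],[17,7],[18,5],[22,7],[24,7],[25,3],[25,6],[27,7],[29,7],[31,7],[33,7],[34,3],[34,6],[37,7],[38,5],[43,4],[48,2],[48,7],[49,5],[53,3],[54,3],[55,3],[61,7],[62,3],[65,4],[67,7],[68,3],[74,2],[74,7],[75,3],[76,3]]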